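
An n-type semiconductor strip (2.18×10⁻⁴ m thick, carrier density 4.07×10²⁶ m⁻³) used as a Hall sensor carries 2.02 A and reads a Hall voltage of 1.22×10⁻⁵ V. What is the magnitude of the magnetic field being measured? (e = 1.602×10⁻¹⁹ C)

From V_H = IB/(n e t), B = V_H n e t / I.
B = (1.22×10⁻⁵)(4.07×10²⁶)(1.602×10⁻¹⁹)(2.18×10⁻⁴)/2.02 ≈ 0.0858 T.

B ≈ 0.0858 T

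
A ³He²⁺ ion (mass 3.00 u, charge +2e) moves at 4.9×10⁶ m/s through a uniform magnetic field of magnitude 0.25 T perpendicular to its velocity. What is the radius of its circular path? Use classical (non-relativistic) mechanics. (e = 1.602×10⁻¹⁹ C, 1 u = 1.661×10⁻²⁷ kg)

r ≈ 0.30 m

The magnetic force provides the centripetal force: |q|vB = mv²/r.
r = mv/(|q|B) = (4.983×10⁻²⁷)(4.9×10⁶)/((3.204×10⁻¹⁹)(0.25)) ≈ 0.30 m.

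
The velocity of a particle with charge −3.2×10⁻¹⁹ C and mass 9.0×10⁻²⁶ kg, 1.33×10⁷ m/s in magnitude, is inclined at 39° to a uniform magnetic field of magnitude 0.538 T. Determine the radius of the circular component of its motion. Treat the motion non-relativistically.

r ≈ 4.38 m

v⊥ = v sinθ = 1.33×10⁷·sin39° ≈ 8.370×10⁶ m/s.
r = m v⊥/(|q|B) = (9.0×10⁻²⁶)(8.370×10⁶)/((3.2×10⁻¹⁹)(0.538)) ≈ 4.38 m.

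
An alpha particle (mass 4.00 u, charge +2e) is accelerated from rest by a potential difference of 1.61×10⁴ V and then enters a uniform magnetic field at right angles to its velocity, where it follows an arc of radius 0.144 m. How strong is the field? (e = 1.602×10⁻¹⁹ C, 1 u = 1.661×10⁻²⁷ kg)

B ≈ 0.179 T

v = √(2|q|V/m) = √(2·3.204×10⁻¹⁹·1.61×10⁴/6.644×10⁻²⁷) ≈ 1.246×10⁶ m/s.
B = mv/(|q|r) = (6.644×10⁻²⁷)(1.246×10⁶)/((3.204×10⁻¹⁹)(0.144)) ≈ 0.179 T.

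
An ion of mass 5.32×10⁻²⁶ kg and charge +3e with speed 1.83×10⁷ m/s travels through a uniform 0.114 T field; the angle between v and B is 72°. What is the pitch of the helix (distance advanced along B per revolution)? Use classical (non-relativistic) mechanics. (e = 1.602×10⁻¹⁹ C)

v∥ = v cosθ = 1.83×10⁷·cos72° ≈ 5.655×10⁶ m/s.
T = 2πm/(|q|B) = 2π(5.32×10⁻²⁶)/((4.806×10⁻¹⁹)(0.114)) ≈ 6.101×10⁻⁶ s.
pitch = v∥ T = (5.655×10⁶)(6.101×10⁻⁶) ≈ 34.5 m.

p ≈ 34.5 m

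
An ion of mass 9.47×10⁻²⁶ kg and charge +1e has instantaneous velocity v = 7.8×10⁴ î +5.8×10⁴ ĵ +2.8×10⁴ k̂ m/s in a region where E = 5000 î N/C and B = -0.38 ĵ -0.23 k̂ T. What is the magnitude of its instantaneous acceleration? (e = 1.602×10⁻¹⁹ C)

v×B = (-2700, 1.79×10⁴, -2.96×10⁴) N/C.
E + v×B = (2300, 1.79×10⁴, -2.96×10⁴) N/C.
F = q(E + v×B) = (1.602×10⁻¹⁹ C)·(2300, 1.79×10⁴, -2.96×10⁴) = (3.68×10⁻¹⁶, 2.87×10⁻¹⁵, -4.75×10⁻¹⁵) N.
|a| = |F|/m = 5.563×10⁻¹⁵/9.47×10⁻²⁶ ≈ 5.87×10¹⁰ m/s².

|a| ≈ 5.87×10¹⁰ m/s²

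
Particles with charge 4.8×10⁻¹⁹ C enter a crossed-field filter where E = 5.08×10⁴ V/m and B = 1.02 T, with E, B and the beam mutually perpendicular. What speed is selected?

v = 4.98×10⁴ m/s

Straight-line motion ⇒ electric and magnetic forces cancel, so E = vB.
v = E/B = 5.08×10⁴/1.02 = 4.98×10⁴ m/s.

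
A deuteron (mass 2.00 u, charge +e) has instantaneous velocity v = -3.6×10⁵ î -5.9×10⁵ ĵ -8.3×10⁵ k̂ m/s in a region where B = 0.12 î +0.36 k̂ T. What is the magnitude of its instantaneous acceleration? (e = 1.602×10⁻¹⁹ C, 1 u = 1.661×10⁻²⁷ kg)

|a| ≈ 1.09×10¹³ m/s²

v×B = (-2.12×10⁵, 3.00×10⁴, 7.08×10⁴) N/C.
F = q v×B = (1.602×10⁻¹⁹ C)·(-2.12×10⁵, 3.00×10⁴, 7.08×10⁴) = (-3.40×10⁻¹⁴, 4.81×10⁻¹⁵, 1.13×10⁻¹⁴) N.
|a| = |F|/m = 3.619×10⁻¹⁴/3.322×10⁻²⁷ ≈ 1.09×10¹³ m/s².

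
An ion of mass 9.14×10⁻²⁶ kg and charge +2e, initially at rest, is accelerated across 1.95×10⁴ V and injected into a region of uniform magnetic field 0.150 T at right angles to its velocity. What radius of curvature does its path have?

r ≈ 0.703 m

Acceleration: |q|V = ½mv² ⇒ v = √(2|q|V/m) = √(2·3.204×10⁻¹⁹·1.95×10⁴/9.14×10⁻²⁶) ≈ 3.697×10⁵ m/s.
In the field: r = mv/(|q|B) = (9.14×10⁻²⁶)(3.697×10⁵)/((3.204×10⁻¹⁹)(0.150)) ≈ 0.703 m.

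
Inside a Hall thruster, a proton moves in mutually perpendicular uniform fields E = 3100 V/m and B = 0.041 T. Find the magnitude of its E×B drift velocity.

v_d ≈ 7.6×10⁴ m/s

The steady drift has the magnetic force balancing the electric force, so v_d = E/B.
v_d = 3100/0.041 = 7.6×10⁴ m/s.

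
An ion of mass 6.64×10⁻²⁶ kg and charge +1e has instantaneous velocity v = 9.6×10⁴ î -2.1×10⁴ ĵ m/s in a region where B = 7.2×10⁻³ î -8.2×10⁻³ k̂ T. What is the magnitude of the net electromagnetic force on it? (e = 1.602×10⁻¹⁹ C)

v×B = (172, 787, 151) N/C.
F = q v×B = (1.602×10⁻¹⁹ C)·(172, 787, 151) = (2.76×10⁻¹⁷, 1.26×10⁻¹⁶, 2.42×10⁻¹⁷) N.
|F| = 1.31×10⁻¹⁶ N.

|F| ≈ 1.31×10⁻¹⁶ N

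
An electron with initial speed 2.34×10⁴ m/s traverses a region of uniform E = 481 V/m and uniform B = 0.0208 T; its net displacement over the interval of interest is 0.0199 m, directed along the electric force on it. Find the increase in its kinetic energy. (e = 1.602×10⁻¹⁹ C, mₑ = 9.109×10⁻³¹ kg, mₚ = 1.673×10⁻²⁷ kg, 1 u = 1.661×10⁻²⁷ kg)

ΔKE ≈ 1.53×10⁻¹⁸ J

The magnetic force is always ⟂ v and does no work; only the electric force changes KE.
ΔKE = F_E · d = |q|E d = (1.602×10⁻¹⁹)(481)(0.0199) ≈ 1.53×10⁻¹⁸ J.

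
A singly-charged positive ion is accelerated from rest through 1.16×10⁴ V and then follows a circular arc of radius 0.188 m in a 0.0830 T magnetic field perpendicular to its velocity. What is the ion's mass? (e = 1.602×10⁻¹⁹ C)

m ≈ 1.68×10⁻²⁷ kg

Combine |q|V = ½mv² and r = mv/(|q|B): eliminate v to get m = qB²r²/(2V).
m = (1.602×10⁻¹⁹)(0.0830)²(0.188)²/(2·1.16×10⁴) ≈ 1.68×10⁻²⁷ kg.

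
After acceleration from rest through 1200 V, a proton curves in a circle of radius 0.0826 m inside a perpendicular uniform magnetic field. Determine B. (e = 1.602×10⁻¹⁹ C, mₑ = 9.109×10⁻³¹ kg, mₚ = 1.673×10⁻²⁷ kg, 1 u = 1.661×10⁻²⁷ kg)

v = √(2|q|V/m) = √(2·1.602×10⁻¹⁹·1200/1.673×10⁻²⁷) ≈ 4.794×10⁵ m/s.
B = mv/(|q|r) = (1.673×10⁻²⁷)(4.794×10⁵)/((1.602×10⁻¹⁹)(0.0826)) ≈ 0.0606 T.

B ≈ 0.0606 T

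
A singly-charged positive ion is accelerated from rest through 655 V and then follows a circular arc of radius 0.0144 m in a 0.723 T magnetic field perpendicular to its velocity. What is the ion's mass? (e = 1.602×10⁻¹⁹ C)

Combine |q|V = ½mv² and r = mv/(|q|B): eliminate v to get m = qB²r²/(2V).
m = (1.602×10⁻¹⁹)(0.723)²(0.0144)²/(2·655) ≈ 1.33×10⁻²⁶ kg.

m ≈ 1.33×10⁻²⁶ kg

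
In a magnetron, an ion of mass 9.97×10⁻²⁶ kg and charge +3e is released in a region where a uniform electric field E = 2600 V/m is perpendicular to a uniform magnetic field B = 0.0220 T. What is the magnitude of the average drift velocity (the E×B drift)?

The E×B drift speed is v_d = E/B.
v_d = 2600/0.0220 = 1.18×10⁵ m/s.

v_d ≈ 1.18×10⁵ m/s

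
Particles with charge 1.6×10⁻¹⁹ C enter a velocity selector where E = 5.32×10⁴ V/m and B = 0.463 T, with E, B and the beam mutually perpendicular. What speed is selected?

v = 1.15×10⁵ m/s

Zero net Lorentz force requires |qE| = |q v×B|, i.e. E = vB.
v = E/B = 5.32×10⁴/0.463 = 1.15×10⁵ m/s.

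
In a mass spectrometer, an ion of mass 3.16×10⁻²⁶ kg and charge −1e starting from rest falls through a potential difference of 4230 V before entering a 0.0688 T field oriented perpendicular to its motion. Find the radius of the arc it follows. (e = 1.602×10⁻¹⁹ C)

r ≈ 0.594 m

Acceleration: |q|V = ½mv² ⇒ v = √(2|q|V/m) = √(2·1.602×10⁻¹⁹·4230/3.16×10⁻²⁶) ≈ 2.071×10⁵ m/s.
In the field: r = mv/(|q|B) = (3.16×10⁻²⁶)(2.071×10⁵)/((1.602×10⁻¹⁹)(0.0688)) ≈ 0.594 m.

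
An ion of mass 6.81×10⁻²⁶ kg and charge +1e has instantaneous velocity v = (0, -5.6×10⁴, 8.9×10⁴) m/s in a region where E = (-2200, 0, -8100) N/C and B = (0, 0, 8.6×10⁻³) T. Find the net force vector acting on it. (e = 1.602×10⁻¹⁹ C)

F ≈ (-4.30×10⁻¹⁶, 0, -1.30×10⁻¹⁵) N

v×B = (-482, 0, 0) N/C.
E + v×B = (-2680, 0, -8100) N/C.
F = q(E + v×B) = (1.602×10⁻¹⁹ C)·(-2680, 0, -8100) = (-4.30×10⁻¹⁶, 0, -1.30×10⁻¹⁵) N.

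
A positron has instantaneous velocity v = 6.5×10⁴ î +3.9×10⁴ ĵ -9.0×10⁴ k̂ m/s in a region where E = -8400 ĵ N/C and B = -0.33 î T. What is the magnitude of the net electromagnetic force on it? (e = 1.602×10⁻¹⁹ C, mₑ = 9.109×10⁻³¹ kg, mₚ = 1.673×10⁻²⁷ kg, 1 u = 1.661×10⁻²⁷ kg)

v×B = (0, 2.97×10⁴, 1.29×10⁴) N/C.
E + v×B = (0, 2.13×10⁴, 1.29×10⁴) N/C.
F = q(E + v×B) = (1.602×10⁻¹⁹ C)·(0, 2.13×10⁴, 1.29×10⁴) = (0, 3.41×10⁻¹⁵, 2.06×10⁻¹⁵) N.
|F| = 3.99×10⁻¹⁵ N.

|F| ≈ 3.99×10⁻¹⁵ N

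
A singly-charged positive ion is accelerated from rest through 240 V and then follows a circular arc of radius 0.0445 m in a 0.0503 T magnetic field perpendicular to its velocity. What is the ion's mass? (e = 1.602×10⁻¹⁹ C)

Combine |q|V = ½mv² and r = mv/(|q|B): eliminate v to get m = qB²r²/(2V).
m = (1.602×10⁻¹⁹)(0.0503)²(0.0445)²/(2·240) ≈ 1.67×10⁻²⁷ kg.

m ≈ 1.67×10⁻²⁷ kg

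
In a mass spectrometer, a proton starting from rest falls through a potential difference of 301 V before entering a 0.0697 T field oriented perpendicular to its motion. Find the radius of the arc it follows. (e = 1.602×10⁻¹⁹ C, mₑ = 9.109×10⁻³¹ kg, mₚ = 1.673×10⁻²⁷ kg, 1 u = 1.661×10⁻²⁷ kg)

Acceleration: |q|V = ½mv² ⇒ v = √(2|q|V/m) = √(2·1.602×10⁻¹⁹·301/1.673×10⁻²⁷) ≈ 2.401×10⁵ m/s.
In the field: r = mv/(|q|B) = (1.673×10⁻²⁷)(2.401×10⁵)/((1.602×10⁻¹⁹)(0.0697)) ≈ 0.0360 m.

r ≈ 0.0360 m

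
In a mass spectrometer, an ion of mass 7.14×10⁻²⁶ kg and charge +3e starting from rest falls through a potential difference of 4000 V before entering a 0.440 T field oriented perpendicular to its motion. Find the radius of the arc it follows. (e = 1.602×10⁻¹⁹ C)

Acceleration: |q|V = ½mv² ⇒ v = √(2|q|V/m) = √(2·4.806×10⁻¹⁹·4000/7.14×10⁻²⁶) ≈ 2.321×10⁵ m/s.
In the field: r = mv/(|q|B) = (7.14×10⁻²⁶)(2.321×10⁵)/((4.806×10⁻¹⁹)(0.440)) ≈ 0.0784 m.

r ≈ 0.0784 m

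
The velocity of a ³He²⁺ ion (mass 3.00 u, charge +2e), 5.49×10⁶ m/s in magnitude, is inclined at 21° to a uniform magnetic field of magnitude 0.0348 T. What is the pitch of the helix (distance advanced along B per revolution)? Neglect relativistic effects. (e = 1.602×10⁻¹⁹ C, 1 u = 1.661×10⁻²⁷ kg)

v∥ = v cosθ = 5.49×10⁶·cos21° ≈ 5.125×10⁶ m/s.
T = 2πm/(|q|B) = 2π(4.983×10⁻²⁷)/((3.204×10⁻¹⁹)(0.0348)) ≈ 2.808×10⁻⁶ s.
pitch = v∥ T = (5.125×10⁶)(2.808×10⁻⁶) ≈ 14.4 m.

p ≈ 14.4 m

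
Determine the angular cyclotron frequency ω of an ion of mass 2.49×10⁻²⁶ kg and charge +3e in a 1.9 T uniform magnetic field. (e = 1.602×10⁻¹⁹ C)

ω = |q|B/m.
ω = (4.806×10⁻¹⁹)(1.9)/2.49×10⁻²⁶ ≈ 3.7×10⁷ rad/s.

ω ≈ 3.7×10⁷ rad/s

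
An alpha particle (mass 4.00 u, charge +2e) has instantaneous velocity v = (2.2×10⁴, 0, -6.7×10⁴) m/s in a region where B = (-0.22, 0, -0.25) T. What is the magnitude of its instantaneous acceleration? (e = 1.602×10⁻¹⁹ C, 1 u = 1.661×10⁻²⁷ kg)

|a| ≈ 9.76×10¹¹ m/s²

v×B = (0, 2.02×10⁴, 0) N/C.
F = q v×B = (3.204×10⁻¹⁹ C)·(0, 2.02×10⁴, 0) = (0, 6.48×10⁻¹⁵, 0) N.
|a| = |F|/m = 6.485×10⁻¹⁵/6.644×10⁻²⁷ ≈ 9.76×10¹¹ m/s².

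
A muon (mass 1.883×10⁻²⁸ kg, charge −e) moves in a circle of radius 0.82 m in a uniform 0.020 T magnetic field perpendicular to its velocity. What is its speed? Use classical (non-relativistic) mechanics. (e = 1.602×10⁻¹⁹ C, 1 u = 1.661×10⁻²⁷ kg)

From |q|vB = mv²/r, v = |q|Br/m.
v = (1.602×10⁻¹⁹)(0.020)(0.82)/1.883×10⁻²⁸ ≈ 1.4×10⁷ m/s.

v ≈ 1.4×10⁷ m/s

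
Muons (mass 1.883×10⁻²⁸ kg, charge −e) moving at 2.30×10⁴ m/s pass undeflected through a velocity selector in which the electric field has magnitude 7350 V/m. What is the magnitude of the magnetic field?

Balance of forces in the selector: qE = qvB ⇒ B = E/v.
B = 7350/2.30×10⁴ = 0.320 T.

B = 0.320 T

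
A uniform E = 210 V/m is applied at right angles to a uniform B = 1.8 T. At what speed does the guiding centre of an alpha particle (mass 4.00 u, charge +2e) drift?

v_d ≈ 120 m/s

The E×B drift speed is v_d = E/B.
v_d = 210/1.8 = 120 m/s.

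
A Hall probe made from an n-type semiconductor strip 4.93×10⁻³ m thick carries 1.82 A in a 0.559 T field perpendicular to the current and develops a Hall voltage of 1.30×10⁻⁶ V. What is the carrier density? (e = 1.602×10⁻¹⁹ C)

From V_H = IB/(n e t), n = IB/(V_H e t).
n = (1.82)(0.559)/((1.30×10⁻⁶)(1.602×10⁻¹⁹)(4.93×10⁻³)) ≈ 9.91×10²⁶ m⁻³.

n ≈ 9.91×10²⁶ m⁻³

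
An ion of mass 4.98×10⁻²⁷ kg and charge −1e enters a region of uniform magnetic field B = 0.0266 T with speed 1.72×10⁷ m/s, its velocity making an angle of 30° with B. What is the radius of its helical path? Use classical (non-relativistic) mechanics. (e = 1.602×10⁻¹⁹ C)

r ≈ 10.1 m

v⊥ = v sinθ = 1.72×10⁷·sin30° ≈ 8.600×10⁶ m/s.
r = m v⊥/(|q|B) = (4.98×10⁻²⁷)(8.600×10⁶)/((1.602×10⁻¹⁹)(0.0266)) ≈ 10.1 m.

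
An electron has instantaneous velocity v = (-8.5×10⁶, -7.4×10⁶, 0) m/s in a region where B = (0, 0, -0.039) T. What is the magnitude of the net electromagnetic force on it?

v×B = (2.89×10⁵, -3.32×10⁵, 0) N/C.
F = q v×B = (−1.602×10⁻¹⁹ C)·(2.89×10⁵, -3.32×10⁵, 0) = (-4.62×10⁻¹⁴, 5.31×10⁻¹⁴, 0) N.
|F| = 7.04×10⁻¹⁴ N.

|F| ≈ 7.04×10⁻¹⁴ N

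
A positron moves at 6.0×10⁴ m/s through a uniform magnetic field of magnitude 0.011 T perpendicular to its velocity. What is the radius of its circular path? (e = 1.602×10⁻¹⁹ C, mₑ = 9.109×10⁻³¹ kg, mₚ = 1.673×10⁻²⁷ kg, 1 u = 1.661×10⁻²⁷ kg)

r ≈ 3.1×10⁻⁵ m

The magnetic force provides the centripetal force: |q|vB = mv²/r.
r = mv/(|q|B) = (9.109×10⁻³¹)(6.0×10⁴)/((1.602×10⁻¹⁹)(0.011)) ≈ 3.1×10⁻⁵ m.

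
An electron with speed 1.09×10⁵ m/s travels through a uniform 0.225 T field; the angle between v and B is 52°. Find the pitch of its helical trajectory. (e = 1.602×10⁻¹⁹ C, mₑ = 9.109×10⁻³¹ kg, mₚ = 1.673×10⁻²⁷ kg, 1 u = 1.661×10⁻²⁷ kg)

p ≈ 1.07×10⁻⁵ m

v∥ = v cosθ = 1.09×10⁵·cos52° ≈ 6.711×10⁴ m/s.
T = 2πm/(|q|B) = 2π(9.109×10⁻³¹)/((1.602×10⁻¹⁹)(0.225)) ≈ 1.588×10⁻¹⁰ s.
pitch = v∥ T = (6.711×10⁴)(1.588×10⁻¹⁰) ≈ 1.07×10⁻⁵ m.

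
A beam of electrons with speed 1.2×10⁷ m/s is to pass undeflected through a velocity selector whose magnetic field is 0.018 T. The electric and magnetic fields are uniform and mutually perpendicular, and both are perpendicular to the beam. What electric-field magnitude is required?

E = 2.2×10⁵ V/m

For straight-line motion qE = qvB, so E = vB.
E = 1.2×10⁷ × 0.018 = 2.2×10⁵ V/m.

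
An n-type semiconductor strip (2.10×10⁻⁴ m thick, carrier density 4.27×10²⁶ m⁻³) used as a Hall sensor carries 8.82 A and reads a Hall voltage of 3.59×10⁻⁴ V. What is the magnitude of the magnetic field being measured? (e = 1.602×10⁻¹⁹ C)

From V_H = IB/(n e t), B = V_H n e t / I.
B = (3.59×10⁻⁴)(4.27×10²⁶)(1.602×10⁻¹⁹)(2.10×10⁻⁴)/8.82 ≈ 0.585 T.

B ≈ 0.585 T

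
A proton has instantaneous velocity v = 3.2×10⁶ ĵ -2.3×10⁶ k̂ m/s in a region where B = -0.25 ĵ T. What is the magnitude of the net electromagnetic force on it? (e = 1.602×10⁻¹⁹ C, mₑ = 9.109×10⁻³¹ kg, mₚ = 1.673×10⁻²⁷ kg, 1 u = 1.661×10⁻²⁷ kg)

v×B = (-5.75×10⁵, 0, 0) N/C.
F = q v×B = (1.602×10⁻¹⁹ C)·(-5.75×10⁵, 0, 0) = (-9.21×10⁻¹⁴, 0, 0) N.
|F| = 9.21×10⁻¹⁴ N.

|F| ≈ 9.21×10⁻¹⁴ N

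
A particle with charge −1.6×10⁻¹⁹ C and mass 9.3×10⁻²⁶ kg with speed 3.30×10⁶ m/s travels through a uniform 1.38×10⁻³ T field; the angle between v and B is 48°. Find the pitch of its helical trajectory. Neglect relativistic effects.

p ≈ 5840 m

v∥ = v cosθ = 3.30×10⁶·cos48° ≈ 2.208×10⁶ m/s.
T = 2πm/(|q|B) = 2π(9.3×10⁻²⁶)/((1.6×10⁻¹⁹)(1.38×10⁻³)) ≈ 2.646×10⁻³ s.
pitch = v∥ T = (2.208×10⁶)(2.646×10⁻³) ≈ 5840 m.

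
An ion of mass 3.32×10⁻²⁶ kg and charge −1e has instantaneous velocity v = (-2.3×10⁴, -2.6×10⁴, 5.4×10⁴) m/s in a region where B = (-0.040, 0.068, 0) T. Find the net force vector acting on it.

F ≈ (5.88×10⁻¹⁶, 3.46×10⁻¹⁶, 4.17×10⁻¹⁶) N

v×B = (-3670, -2160, -2600) N/C.
F = q v×B = (−1.602×10⁻¹⁹ C)·(-3670, -2160, -2600) = (5.88×10⁻¹⁶, 3.46×10⁻¹⁶, 4.17×10⁻¹⁶) N.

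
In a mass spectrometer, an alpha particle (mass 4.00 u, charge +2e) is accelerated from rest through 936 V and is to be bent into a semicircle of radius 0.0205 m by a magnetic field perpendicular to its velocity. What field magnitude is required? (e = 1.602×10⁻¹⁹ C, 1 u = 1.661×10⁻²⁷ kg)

B ≈ 0.304 T

v = √(2|q|V/m) = √(2·3.204×10⁻¹⁹·936/6.644×10⁻²⁷) ≈ 3.005×10⁵ m/s.
B = mv/(|q|r) = (6.644×10⁻²⁷)(3.005×10⁵)/((3.204×10⁻¹⁹)(0.0205)) ≈ 0.304 T.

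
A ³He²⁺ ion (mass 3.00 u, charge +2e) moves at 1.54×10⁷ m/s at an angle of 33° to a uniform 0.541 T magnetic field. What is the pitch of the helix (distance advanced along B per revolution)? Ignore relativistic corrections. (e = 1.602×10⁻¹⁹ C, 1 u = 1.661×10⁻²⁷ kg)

v∥ = v cosθ = 1.54×10⁷·cos33° ≈ 1.292×10⁷ m/s.
T = 2πm/(|q|B) = 2π(4.983×10⁻²⁷)/((3.204×10⁻¹⁹)(0.541)) ≈ 1.806×10⁻⁷ s.
pitch = v∥ T = (1.292×10⁷)(1.806×10⁻⁷) ≈ 2.33 m.

p ≈ 2.33 m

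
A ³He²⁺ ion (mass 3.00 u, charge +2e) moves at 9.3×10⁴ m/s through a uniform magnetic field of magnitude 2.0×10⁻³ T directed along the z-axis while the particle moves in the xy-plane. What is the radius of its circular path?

r ≈ 0.72 m

The magnetic force provides the centripetal force: |q|vB = mv²/r.
r = mv/(|q|B) = (4.983×10⁻²⁷)(9.3×10⁴)/((3.204×10⁻¹⁹)(2.0×10⁻³)) ≈ 0.72 m.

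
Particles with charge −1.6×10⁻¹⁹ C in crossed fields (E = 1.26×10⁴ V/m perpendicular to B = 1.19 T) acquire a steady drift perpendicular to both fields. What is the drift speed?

The steady drift has the magnetic force balancing the electric force, so v_d = E/B.
v_d = 1.26×10⁴/1.19 = 1.06×10⁴ m/s.

v_d ≈ 1.06×10⁴ m/s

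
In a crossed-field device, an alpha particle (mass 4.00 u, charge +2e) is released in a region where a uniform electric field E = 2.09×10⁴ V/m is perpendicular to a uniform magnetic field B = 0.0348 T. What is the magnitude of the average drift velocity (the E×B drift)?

The E×B drift speed is v_d = E/B.
v_d = 2.09×10⁴/0.0348 = 6.01×10⁵ m/s.

v_d ≈ 6.01×10⁵ m/s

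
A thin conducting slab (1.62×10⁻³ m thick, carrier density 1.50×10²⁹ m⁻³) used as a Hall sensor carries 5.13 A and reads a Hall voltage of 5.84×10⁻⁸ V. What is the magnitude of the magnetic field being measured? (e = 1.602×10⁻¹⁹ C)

From V_H = IB/(n e t), B = V_H n e t / I.
B = (5.84×10⁻⁸)(1.50×10²⁹)(1.602×10⁻¹⁹)(1.62×10⁻³)/5.13 ≈ 0.443 T.

B ≈ 0.443 T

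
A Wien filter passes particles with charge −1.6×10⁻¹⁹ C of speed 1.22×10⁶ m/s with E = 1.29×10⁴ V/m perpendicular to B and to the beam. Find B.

B = 0.0106 T

Balance of forces in the selector: qE = qvB ⇒ B = E/v.
B = 1.29×10⁴/1.22×10⁶ = 0.0106 T.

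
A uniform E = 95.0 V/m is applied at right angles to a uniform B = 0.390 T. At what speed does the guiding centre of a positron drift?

v_d ≈ 244 m/s

The steady drift has the magnetic force balancing the electric force, so v_d = E/B.
v_d = 95.0/0.390 = 244 m/s.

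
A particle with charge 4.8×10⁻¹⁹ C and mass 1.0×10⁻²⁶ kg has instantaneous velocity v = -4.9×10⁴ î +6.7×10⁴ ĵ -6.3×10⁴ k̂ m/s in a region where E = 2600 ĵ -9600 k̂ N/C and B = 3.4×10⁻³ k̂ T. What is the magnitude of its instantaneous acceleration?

v×B = (228, 167, 0) N/C.
E + v×B = (228, 2770, -9600) N/C.
F = q(E + v×B) = (4.8×10⁻¹⁹ C)·(228, 2770, -9600) = (1.09×10⁻¹⁶, 1.33×10⁻¹⁵, -4.61×10⁻¹⁵) N.
|a| = |F|/m = 4.797×10⁻¹⁵/1.0×10⁻²⁶ ≈ 4.80×10¹¹ m/s².

|a| ≈ 4.80×10¹¹ m/s²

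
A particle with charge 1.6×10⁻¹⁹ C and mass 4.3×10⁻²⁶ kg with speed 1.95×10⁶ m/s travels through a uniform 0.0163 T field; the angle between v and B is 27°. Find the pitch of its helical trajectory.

p ≈ 180 m

v∥ = v cosθ = 1.95×10⁶·cos27° ≈ 1.737×10⁶ m/s.
T = 2πm/(|q|B) = 2π(4.3×10⁻²⁶)/((1.6×10⁻¹⁹)(0.0163)) ≈ 1.036×10⁻⁴ s.
pitch = v∥ T = (1.737×10⁶)(1.036×10⁻⁴) ≈ 180 m.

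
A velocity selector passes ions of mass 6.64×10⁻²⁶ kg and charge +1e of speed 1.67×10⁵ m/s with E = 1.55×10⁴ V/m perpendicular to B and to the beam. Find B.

Balance of forces in the selector: qE = qvB ⇒ B = E/v.
B = 1.55×10⁴/1.67×10⁵ = 0.0928 T.

B = 0.0928 T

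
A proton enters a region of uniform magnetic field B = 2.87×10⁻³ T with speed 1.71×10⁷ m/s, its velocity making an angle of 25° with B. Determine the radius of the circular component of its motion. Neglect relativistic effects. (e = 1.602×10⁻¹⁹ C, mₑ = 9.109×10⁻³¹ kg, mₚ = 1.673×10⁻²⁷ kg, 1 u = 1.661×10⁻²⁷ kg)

r ≈ 26.3 m

v⊥ = v sinθ = 1.71×10⁷·sin25° ≈ 7.227×10⁶ m/s.
r = m v⊥/(|q|B) = (1.673×10⁻²⁷)(7.227×10⁶)/((1.602×10⁻¹⁹)(2.87×10⁻³)) ≈ 26.3 m.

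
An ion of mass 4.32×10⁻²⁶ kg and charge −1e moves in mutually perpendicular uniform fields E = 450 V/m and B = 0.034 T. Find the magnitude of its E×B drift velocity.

The steady drift has the magnetic force balancing the electric force, so v_d = E/B.
v_d = 450/0.034 = 1.3×10⁴ m/s.

v_d ≈ 1.3×10⁴ m/s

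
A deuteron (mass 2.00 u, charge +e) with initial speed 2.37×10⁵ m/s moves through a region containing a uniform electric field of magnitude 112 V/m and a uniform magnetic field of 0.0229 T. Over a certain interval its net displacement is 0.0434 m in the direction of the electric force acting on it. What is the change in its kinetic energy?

The magnetic force is always ⟂ v and does no work; only the electric force changes KE.
ΔKE = F_E · d = |q|E d = (1.602×10⁻¹⁹)(112)(0.0434) ≈ 7.79×10⁻¹⁹ J.

ΔKE ≈ 7.79×10⁻¹⁹ J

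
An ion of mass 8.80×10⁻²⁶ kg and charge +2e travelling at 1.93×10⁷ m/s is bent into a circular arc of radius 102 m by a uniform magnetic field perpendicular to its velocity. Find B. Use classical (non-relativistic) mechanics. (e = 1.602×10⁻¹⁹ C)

B ≈ 0.0520 T

From |q|vB = mv²/r, B = mv/(|q|r).
B = (8.80×10⁻²⁶)(1.93×10⁷)/((3.204×10⁻¹⁹)(102)) ≈ 0.0520 T.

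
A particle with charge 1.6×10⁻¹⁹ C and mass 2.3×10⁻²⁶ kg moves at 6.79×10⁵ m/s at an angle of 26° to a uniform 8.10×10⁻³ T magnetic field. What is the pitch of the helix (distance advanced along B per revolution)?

p ≈ 68.1 m

v∥ = v cosθ = 6.79×10⁵·cos26° ≈ 6.103×10⁵ m/s.
T = 2πm/(|q|B) = 2π(2.3×10⁻²⁶)/((1.6×10⁻¹⁹)(8.10×10⁻³)) ≈ 1.115×10⁻⁴ s.
pitch = v∥ T = (6.103×10⁵)(1.115×10⁻⁴) ≈ 68.1 m.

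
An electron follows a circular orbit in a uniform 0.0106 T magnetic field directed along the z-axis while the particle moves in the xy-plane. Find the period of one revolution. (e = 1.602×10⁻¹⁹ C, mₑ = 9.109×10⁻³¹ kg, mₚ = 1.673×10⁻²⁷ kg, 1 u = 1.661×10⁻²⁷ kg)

T ≈ 3.37×10⁻⁹ s

The cyclotron period depends only on m, q, B: T = 2πm/(|q|B).
T = 2π(9.109×10⁻³¹)/((1.602×10⁻¹⁹)(0.0106)) ≈ 3.37×10⁻⁹ s.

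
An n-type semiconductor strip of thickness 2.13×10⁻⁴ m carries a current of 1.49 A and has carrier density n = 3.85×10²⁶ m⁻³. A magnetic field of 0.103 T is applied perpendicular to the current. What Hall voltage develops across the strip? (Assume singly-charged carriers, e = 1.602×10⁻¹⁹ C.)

V_H = IB/(n e t).
V_H = (1.49)(0.103)/((3.85×10²⁶)(1.602×10⁻¹⁹)(2.13×10⁻⁴)) ≈ 1.17×10⁻⁵ V.

V_H ≈ 1.17×10⁻⁵ V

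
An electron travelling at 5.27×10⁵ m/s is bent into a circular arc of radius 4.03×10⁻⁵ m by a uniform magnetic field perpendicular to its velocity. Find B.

From |q|vB = mv²/r, B = mv/(|q|r).
B = (9.109×10⁻³¹)(5.27×10⁵)/((1.602×10⁻¹⁹)(4.03×10⁻⁵)) ≈ 0.0744 T.

B ≈ 0.0744 T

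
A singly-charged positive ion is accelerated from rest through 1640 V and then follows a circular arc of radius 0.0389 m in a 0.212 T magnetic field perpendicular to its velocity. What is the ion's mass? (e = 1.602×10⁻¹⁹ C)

m ≈ 3.32×10⁻²⁷ kg

Combine |q|V = ½mv² and r = mv/(|q|B): eliminate v to get m = qB²r²/(2V).
m = (1.602×10⁻¹⁹)(0.212)²(0.0389)²/(2·1640) ≈ 3.32×10⁻²⁷ kg.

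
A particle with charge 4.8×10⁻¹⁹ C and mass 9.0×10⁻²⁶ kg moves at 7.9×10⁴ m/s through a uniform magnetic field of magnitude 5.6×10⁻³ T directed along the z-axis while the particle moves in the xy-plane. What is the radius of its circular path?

The magnetic force provides the centripetal force: |q|vB = mv²/r.
r = mv/(|q|B) = (9.0×10⁻²⁶)(7.9×10⁴)/((4.8×10⁻¹⁹)(5.6×10⁻³)) ≈ 2.6 m.

r ≈ 2.6 m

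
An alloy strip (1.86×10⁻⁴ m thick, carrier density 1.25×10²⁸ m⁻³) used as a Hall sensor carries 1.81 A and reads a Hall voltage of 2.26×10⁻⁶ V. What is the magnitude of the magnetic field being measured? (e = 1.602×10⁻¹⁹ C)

From V_H = IB/(n e t), B = V_H n e t / I.
B = (2.26×10⁻⁶)(1.25×10²⁸)(1.602×10⁻¹⁹)(1.86×10⁻⁴)/1.81 ≈ 0.465 T.

B ≈ 0.465 T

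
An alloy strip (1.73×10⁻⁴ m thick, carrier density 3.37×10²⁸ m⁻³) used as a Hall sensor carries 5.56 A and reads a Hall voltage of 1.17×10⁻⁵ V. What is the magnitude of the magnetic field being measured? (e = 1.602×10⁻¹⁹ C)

B ≈ 1.97 T

From V_H = IB/(n e t), B = V_H n e t / I.
B = (1.17×10⁻⁵)(3.37×10²⁸)(1.602×10⁻¹⁹)(1.73×10⁻⁴)/5.56 ≈ 1.97 T.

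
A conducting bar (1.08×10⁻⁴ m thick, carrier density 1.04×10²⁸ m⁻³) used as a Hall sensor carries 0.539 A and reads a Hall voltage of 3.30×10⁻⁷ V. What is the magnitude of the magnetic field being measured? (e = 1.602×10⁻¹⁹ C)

B ≈ 0.110 T

From V_H = IB/(n e t), B = V_H n e t / I.
B = (3.30×10⁻⁷)(1.04×10²⁸)(1.602×10⁻¹⁹)(1.08×10⁻⁴)/0.539 ≈ 0.110 T.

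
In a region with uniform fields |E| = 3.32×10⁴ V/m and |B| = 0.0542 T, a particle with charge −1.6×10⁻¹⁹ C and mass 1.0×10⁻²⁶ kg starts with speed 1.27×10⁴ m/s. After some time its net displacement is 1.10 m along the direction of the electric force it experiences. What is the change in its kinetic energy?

ΔKE ≈ 5.84×10⁻¹⁵ J

The magnetic force is always ⟂ v and does no work; only the electric force changes KE.
ΔKE = F_E · d = |q|E d = (1.6×10⁻¹⁹)(3.32×10⁴)(1.10) ≈ 5.84×10⁻¹⁵ J.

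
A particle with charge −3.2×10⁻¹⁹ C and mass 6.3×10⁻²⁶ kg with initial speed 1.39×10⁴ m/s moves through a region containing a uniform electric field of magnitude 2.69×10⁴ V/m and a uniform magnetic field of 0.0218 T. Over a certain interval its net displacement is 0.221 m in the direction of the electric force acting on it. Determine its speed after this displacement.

v_f ≈ 2.46×10⁵ m/s

B does no work; ΔKE = |q|E d.
½mv_f² = ½mv₀² + |q|Ed = ½(6.3×10⁻²⁶)(1.39×10⁴)² + (3.2×10⁻¹⁹)(2.69×10⁴)(0.221) ≈ 6.086×10⁻¹⁸ J + 1.902×10⁻¹⁵ J ≈ 1.908×10⁻¹⁵ J.
v_f = √(2·1.908×10⁻¹⁵/6.3×10⁻²⁶) ≈ 2.46×10⁵ m/s.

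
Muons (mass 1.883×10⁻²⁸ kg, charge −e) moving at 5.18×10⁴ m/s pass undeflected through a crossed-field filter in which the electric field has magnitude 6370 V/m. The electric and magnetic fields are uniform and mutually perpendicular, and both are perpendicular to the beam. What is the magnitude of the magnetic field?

B = 0.123 T

Balance of forces in the selector: qE = qvB ⇒ B = E/v.
B = 6370/5.18×10⁴ = 0.123 T.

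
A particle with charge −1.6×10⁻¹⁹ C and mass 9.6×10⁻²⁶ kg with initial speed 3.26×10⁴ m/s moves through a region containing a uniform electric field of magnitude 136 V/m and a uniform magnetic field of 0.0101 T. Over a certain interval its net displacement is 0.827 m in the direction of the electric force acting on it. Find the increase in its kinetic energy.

The magnetic force is always ⟂ v and does no work; only the electric force changes KE.
ΔKE = F_E · d = |q|E d = (1.6×10⁻¹⁹)(136)(0.827) ≈ 1.80×10⁻¹⁷ J.

ΔKE ≈ 1.80×10⁻¹⁷ J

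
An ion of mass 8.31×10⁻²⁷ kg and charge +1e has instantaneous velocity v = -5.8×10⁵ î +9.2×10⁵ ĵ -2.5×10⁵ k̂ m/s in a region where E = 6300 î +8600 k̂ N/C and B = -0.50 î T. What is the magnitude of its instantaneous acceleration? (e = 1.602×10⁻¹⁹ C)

v×B = (0, 1.25×10⁵, 4.60×10⁵) N/C.
E + v×B = (6300, 1.25×10⁵, 4.69×10⁵) N/C.
F = q(E + v×B) = (1.602×10⁻¹⁹ C)·(6300, 1.25×10⁵, 4.69×10⁵) = (1.01×10⁻¹⁵, 2.00×10⁻¹⁴, 7.51×10⁻¹⁴) N.
|a| = |F|/m = 7.770×10⁻¹⁴/8.31×10⁻²⁷ ≈ 9.35×10¹² m/s².

|a| ≈ 9.35×10¹² m/s²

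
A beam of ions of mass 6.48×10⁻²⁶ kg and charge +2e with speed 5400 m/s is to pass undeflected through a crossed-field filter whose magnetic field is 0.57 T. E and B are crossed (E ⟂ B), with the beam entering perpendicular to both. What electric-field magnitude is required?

For straight-line motion qE = qvB, so E = vB.
E = 5400 × 0.57 = 3100 V/m.

E = 3100 V/m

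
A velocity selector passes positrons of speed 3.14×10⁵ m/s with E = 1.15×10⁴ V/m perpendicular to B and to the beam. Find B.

B = 0.0366 T

Balance of forces in the selector: qE = qvB ⇒ B = E/v.
B = 1.15×10⁴/3.14×10⁵ = 0.0366 T.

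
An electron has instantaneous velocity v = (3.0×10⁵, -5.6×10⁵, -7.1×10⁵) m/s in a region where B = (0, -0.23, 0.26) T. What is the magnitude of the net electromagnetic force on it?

v×B = (-3.09×10⁵, -7.80×10⁴, -6.90×10⁴) N/C.
F = q v×B = (−1.602×10⁻¹⁹ C)·(-3.09×10⁵, -7.80×10⁴, -6.90×10⁴) = (4.95×10⁻¹⁴, 1.25×10⁻¹⁴, 1.11×10⁻¹⁴) N.
|F| = 5.22×10⁻¹⁴ N.

|F| ≈ 5.22×10⁻¹⁴ N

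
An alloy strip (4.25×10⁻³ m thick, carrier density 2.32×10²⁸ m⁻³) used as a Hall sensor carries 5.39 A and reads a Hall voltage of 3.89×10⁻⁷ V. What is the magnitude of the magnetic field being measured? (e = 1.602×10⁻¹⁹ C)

From V_H = IB/(n e t), B = V_H n e t / I.
B = (3.89×10⁻⁷)(2.32×10²⁸)(1.602×10⁻¹⁹)(4.25×10⁻³)/5.39 ≈ 1.14 T.

B ≈ 1.14 T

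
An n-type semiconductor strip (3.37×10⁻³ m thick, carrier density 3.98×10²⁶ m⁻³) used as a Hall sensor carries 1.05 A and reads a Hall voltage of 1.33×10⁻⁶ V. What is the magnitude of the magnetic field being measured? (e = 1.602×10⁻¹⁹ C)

B ≈ 0.272 T

From V_H = IB/(n e t), B = V_H n e t / I.
B = (1.33×10⁻⁶)(3.98×10²⁶)(1.602×10⁻¹⁹)(3.37×10⁻³)/1.05 ≈ 0.272 T.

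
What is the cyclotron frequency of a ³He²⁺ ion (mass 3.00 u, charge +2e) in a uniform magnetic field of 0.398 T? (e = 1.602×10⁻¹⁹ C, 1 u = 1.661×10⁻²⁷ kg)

f = |q|B/(2πm).
f = (3.204×10⁻¹⁹)(0.398)/(2π·4.983×10⁻²⁷) ≈ 4.07×10⁶ Hz.

f ≈ 4.07×10⁶ Hz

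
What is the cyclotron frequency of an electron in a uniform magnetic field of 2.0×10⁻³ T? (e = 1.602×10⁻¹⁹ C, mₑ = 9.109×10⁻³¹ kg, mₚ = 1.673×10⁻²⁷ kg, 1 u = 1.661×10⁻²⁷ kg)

f ≈ 5.6×10⁷ Hz

f = |q|B/(2πm).
f = (1.602×10⁻¹⁹)(2.0×10⁻³)/(2π·9.109×10⁻³¹) ≈ 5.6×10⁷ Hz.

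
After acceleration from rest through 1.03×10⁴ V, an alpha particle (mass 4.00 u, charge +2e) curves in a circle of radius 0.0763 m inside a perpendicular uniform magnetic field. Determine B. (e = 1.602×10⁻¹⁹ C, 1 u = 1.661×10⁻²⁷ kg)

v = √(2|q|V/m) = √(2·3.204×10⁻¹⁹·1.03×10⁴/6.644×10⁻²⁷) ≈ 9.967×10⁵ m/s.
B = mv/(|q|r) = (6.644×10⁻²⁷)(9.967×10⁵)/((3.204×10⁻¹⁹)(0.0763)) ≈ 0.271 T.

B ≈ 0.271 T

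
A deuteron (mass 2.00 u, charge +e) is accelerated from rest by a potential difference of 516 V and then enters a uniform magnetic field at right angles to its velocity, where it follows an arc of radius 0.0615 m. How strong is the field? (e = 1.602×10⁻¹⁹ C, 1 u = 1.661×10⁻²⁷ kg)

B ≈ 0.0752 T

v = √(2|q|V/m) = √(2·1.602×10⁻¹⁹·516/3.322×10⁻²⁷) ≈ 2.231×10⁵ m/s.
B = mv/(|q|r) = (3.322×10⁻²⁷)(2.231×10⁵)/((1.602×10⁻¹⁹)(0.0615)) ≈ 0.0752 T.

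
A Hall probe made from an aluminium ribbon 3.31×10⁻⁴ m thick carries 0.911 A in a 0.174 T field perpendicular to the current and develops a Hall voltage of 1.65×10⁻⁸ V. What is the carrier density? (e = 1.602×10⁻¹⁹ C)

From V_H = IB/(n e t), n = IB/(V_H e t).
n = (0.911)(0.174)/((1.65×10⁻⁸)(1.602×10⁻¹⁹)(3.31×10⁻⁴)) ≈ 1.81×10²⁹ m⁻³.

n ≈ 1.81×10²⁹ m⁻³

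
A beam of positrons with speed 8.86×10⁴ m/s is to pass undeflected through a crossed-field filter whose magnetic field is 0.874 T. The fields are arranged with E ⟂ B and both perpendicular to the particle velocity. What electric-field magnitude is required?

For straight-line motion qE = qvB, so E = vB.
E = 8.86×10⁴ × 0.874 = 7.74×10⁴ V/m.

E = 7.74×10⁴ V/m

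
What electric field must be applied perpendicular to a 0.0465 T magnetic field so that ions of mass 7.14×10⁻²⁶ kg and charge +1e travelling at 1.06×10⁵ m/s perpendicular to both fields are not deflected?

For straight-line motion qE = qvB, so E = vB.
E = 1.06×10⁵ × 0.0465 = 4930 V/m.

E = 4930 V/m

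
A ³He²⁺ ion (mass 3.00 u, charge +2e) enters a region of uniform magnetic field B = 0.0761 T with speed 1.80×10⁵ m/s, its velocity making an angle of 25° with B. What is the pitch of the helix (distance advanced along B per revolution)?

p ≈ 0.209 m

v∥ = v cosθ = 1.80×10⁵·cos25° ≈ 1.631×10⁵ m/s.
T = 2πm/(|q|B) = 2π(4.983×10⁻²⁷)/((3.204×10⁻¹⁹)(0.0761)) ≈ 1.284×10⁻⁶ s.
pitch = v∥ T = (1.631×10⁵)(1.284×10⁻⁶) ≈ 0.209 m.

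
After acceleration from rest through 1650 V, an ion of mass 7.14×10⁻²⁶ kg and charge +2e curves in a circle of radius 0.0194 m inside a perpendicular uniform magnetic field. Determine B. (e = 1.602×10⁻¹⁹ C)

B ≈ 1.40 T

v = √(2|q|V/m) = √(2·3.204×10⁻¹⁹·1650/7.14×10⁻²⁶) ≈ 1.217×10⁵ m/s.
B = mv/(|q|r) = (7.14×10⁻²⁶)(1.217×10⁵)/((3.204×10⁻¹⁹)(0.0194)) ≈ 1.40 T.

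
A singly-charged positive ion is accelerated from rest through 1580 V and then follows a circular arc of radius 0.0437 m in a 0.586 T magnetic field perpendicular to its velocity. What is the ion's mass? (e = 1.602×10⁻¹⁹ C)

Combine |q|V = ½mv² and r = mv/(|q|B): eliminate v to get m = qB²r²/(2V).
m = (1.602×10⁻¹⁹)(0.586)²(0.0437)²/(2·1580) ≈ 3.32×10⁻²⁶ kg.

m ≈ 3.32×10⁻²⁶ kg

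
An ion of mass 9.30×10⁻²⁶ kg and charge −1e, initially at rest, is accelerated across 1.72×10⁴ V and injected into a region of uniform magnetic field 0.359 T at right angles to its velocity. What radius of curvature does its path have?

r ≈ 0.394 m

Acceleration: |q|V = ½mv² ⇒ v = √(2|q|V/m) = √(2·1.602×10⁻¹⁹·1.72×10⁴/9.30×10⁻²⁶) ≈ 2.434×10⁵ m/s.
In the field: r = mv/(|q|B) = (9.30×10⁻²⁶)(2.434×10⁵)/((1.602×10⁻¹⁹)(0.359)) ≈ 0.394 m.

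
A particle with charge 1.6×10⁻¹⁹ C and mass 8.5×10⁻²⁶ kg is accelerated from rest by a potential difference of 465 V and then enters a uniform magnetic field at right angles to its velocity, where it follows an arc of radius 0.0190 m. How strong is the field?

B ≈ 1.17 T

v = √(2|q|V/m) = √(2·1.6×10⁻¹⁹·465/8.5×10⁻²⁶) ≈ 4.184×10⁴ m/s.
B = mv/(|q|r) = (8.5×10⁻²⁶)(4.184×10⁴)/((1.6×10⁻¹⁹)(0.0190)) ≈ 1.17 T.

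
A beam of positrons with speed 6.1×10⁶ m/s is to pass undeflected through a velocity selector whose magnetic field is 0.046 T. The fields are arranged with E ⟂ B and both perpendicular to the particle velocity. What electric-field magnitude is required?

E = 2.8×10⁵ V/m

For straight-line motion qE = qvB, so E = vB.
E = 6.1×10⁶ × 0.046 = 2.8×10⁵ V/m.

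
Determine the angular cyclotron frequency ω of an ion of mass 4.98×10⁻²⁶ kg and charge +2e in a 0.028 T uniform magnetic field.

ω = |q|B/m.
ω = (3.204×10⁻¹⁹)(0.028)/4.98×10⁻²⁶ ≈ 1.8×10⁵ rad/s.

ω ≈ 1.8×10⁵ rad/s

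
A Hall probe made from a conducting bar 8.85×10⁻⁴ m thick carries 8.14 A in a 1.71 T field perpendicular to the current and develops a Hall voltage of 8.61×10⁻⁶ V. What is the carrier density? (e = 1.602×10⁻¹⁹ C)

From V_H = IB/(n e t), n = IB/(V_H e t).
n = (8.14)(1.71)/((8.61×10⁻⁶)(1.602×10⁻¹⁹)(8.85×10⁻⁴)) ≈ 1.14×10²⁸ m⁻³.

n ≈ 1.14×10²⁸ m⁻³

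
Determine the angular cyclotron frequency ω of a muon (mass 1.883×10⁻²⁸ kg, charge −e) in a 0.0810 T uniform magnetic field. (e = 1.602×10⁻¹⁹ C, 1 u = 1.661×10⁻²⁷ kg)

ω = |q|B/m.
ω = (1.602×10⁻¹⁹)(0.0810)/1.883×10⁻²⁸ ≈ 6.89×10⁷ rad/s.

ω ≈ 6.89×10⁷ rad/s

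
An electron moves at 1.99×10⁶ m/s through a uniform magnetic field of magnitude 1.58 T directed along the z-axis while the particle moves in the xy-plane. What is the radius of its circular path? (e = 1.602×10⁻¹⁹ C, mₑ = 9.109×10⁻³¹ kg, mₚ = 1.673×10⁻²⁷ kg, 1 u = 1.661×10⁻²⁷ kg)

r ≈ 7.16×10⁻⁶ m

The magnetic force provides the centripetal force: |q|vB = mv²/r.
r = mv/(|q|B) = (9.109×10⁻³¹)(1.99×10⁶)/((1.602×10⁻¹⁹)(1.58)) ≈ 7.16×10⁻⁶ m.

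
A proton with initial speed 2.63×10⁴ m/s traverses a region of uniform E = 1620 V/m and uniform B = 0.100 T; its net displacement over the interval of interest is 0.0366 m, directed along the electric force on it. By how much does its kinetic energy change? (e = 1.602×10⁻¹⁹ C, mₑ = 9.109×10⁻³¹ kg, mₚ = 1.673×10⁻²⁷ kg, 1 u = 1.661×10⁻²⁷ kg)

ΔKE ≈ 9.50×10⁻¹⁸ J

The magnetic force is always ⟂ v and does no work; only the electric force changes KE.
ΔKE = F_E · d = |q|E d = (1.602×10⁻¹⁹)(1620)(0.0366) ≈ 9.50×10⁻¹⁸ J.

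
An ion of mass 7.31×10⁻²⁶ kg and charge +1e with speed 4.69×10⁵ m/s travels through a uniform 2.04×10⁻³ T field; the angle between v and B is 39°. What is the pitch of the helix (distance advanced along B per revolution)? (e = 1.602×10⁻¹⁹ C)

v∥ = v cosθ = 4.69×10⁵·cos39° ≈ 3.645×10⁵ m/s.
T = 2πm/(|q|B) = 2π(7.31×10⁻²⁶)/((1.602×10⁻¹⁹)(2.04×10⁻³)) ≈ 1.405×10⁻³ s.
pitch = v∥ T = (3.645×10⁵)(1.405×10⁻³) ≈ 512 m.

p ≈ 512 m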